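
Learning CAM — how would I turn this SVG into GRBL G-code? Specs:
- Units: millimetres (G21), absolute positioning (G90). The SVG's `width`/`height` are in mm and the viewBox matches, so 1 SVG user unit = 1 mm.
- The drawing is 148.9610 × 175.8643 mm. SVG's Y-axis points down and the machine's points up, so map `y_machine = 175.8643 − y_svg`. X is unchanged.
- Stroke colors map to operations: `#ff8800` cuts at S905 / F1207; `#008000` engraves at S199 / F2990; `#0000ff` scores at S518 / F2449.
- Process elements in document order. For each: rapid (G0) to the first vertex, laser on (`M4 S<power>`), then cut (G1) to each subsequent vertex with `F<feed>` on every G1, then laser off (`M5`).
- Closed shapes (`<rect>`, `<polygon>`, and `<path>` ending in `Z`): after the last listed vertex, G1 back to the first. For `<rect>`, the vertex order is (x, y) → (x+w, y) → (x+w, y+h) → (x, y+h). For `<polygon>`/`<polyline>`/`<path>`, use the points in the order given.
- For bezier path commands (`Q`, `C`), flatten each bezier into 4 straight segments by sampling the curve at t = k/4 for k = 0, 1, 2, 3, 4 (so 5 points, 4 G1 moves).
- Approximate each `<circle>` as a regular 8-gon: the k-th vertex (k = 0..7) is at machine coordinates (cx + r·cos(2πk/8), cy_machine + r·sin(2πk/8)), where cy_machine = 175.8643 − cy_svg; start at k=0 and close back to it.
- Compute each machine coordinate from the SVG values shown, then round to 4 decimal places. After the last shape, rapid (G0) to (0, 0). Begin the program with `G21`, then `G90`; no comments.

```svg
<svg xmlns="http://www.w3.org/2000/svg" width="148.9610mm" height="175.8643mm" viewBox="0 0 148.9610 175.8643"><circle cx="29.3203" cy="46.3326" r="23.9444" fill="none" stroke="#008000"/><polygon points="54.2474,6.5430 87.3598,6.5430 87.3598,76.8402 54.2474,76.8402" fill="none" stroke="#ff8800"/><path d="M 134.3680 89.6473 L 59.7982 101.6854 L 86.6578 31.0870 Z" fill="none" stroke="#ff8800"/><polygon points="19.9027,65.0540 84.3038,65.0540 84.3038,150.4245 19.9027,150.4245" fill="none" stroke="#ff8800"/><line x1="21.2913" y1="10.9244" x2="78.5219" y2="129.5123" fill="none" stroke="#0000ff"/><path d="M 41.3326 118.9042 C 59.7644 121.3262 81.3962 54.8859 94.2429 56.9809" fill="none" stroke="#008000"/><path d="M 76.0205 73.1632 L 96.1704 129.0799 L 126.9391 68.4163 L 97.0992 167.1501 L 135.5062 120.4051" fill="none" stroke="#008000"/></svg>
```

Since the viewBox matches the mm dimensions, user units are millimetres directly. The only transform is the Y-flip y_m = 175.8643 − y_svg.

Shape 1 is a circle drawn with `<circle>`. Its stroke #008000 means engrave at S199, F2990. After flipping Y the toolpath is (53.2647,129.5317) → (46.2515,146.4629) → (29.3203,153.4761) → (12.3891,146.4629) → (5.3759,129.5317) → (12.3891,112.6005) → (29.3203,105.5873) → (46.2515,112.6005) → (53.2647,129.5317), returning to the start.

Shape 2 is a rectangle drawn with `<polygon>`. Its stroke #ff8800 means cut at S905, F1207. After flipping Y the toolpath is (54.2474,169.3213) → (87.3598,169.3213) → (87.3598,99.0241) → (54.2474,99.0241) → (54.2474,169.3213), returning to the start.

Shape 3 is a regular polygon drawn with `<path>`. Its stroke #ff8800 means cut at S905, F1207. After flipping Y the toolpath is (134.3680,86.2170) → (59.7982,74.1789) → (86.6578,144.7773) → (134.3680,86.2170), returning to the start.

Shape 4 is a rectangle drawn with `<polygon>`. Its stroke #ff8800 means cut at S905, F1207. After flipping Y the toolpath is (19.9027,110.8103) → (84.3038,110.8103) → (84.3038,25.4398) → (19.9027,25.4398) → (19.9027,110.8103), returning to the start.

Shape 5 is a line segment drawn with `<line>`. Its stroke #0000ff means score at S518, F2449. After flipping Y the toolpath is (21.2913,164.9399) → (78.5219,46.3520).

Shape 6 is a cubic bezier drawn with `<path>`. Its stroke #008000 means engrave at S199, F2990. After flipping Y the toolpath is (41.3326,56.9601) → (55.5692,65.9084) → (69.8822,87.7991) → (83.1479,109.7511) → (94.2429,118.8834).

Shape 7 is a open polyline drawn with `<path>`. Its stroke #008000 means engrave at S199, F2990. After flipping Y the toolpath is (76.0205,102.7011) → (96.1704,46.7844) → (126.9391,107.4480) → (97.0992,8.7142) → (135.5062,55.4592).

G21
G90
G0 X53.2647 Y129.5317
M4 S199
G1 X46.2515 Y146.4629 F2990
G1 X29.3203 Y153.4761 F2990
G1 X12.3891 Y146.4629 F2990
G1 X5.3759 Y129.5317 F2990
G1 X12.3891 Y112.6005 F2990
G1 X29.3203 Y105.5873 F2990
G1 X46.2515 Y112.6005 F2990
G1 X53.2647 Y129.5317 F2990
M5
G0 X54.2474 Y169.3213
M4 S905
G1 X87.3598 Y169.3213 F1207
G1 X87.3598 Y99.0241 F1207
G1 X54.2474 Y99.0241 F1207
G1 X54.2474 Y169.3213 F1207
M5
G0 X134.3680 Y86.2170
M4 S905
G1 X59.7982 Y74.1789 F1207
G1 X86.6578 Y144.7773 F1207
G1 X134.3680 Y86.2170 F1207
M5
G0 X19.9027 Y110.8103
M4 S905
G1 X84.3038 Y110.8103 F1207
G1 X84.3038 Y25.4398 F1207
G1 X19.9027 Y25.4398 F1207
G1 X19.9027 Y110.8103 F1207
M5
G0 X21.2913 Y164.9399
M4 S518
G1 X78.5219 Y46.3520 F2449
M5
G0 X41.3326 Y56.9601
M4 S199
G1 X55.5692 Y65.9084 F2990
G1 X69.8822 Y87.7991 F2990
G1 X83.1479 Y109.7511 F2990
G1 X94.2429 Y118.8834 F2990
M5
G0 X76.0205 Y102.7011
M4 S199
G1 X96.1704 Y46.7844 F2990
G1 X126.9391 Y107.4480 F2990
G1 X97.0992 Y8.7142 F2990
G1 X135.5062 Y55.4592 F2990
M5
G0 X0.0000 Y0.0000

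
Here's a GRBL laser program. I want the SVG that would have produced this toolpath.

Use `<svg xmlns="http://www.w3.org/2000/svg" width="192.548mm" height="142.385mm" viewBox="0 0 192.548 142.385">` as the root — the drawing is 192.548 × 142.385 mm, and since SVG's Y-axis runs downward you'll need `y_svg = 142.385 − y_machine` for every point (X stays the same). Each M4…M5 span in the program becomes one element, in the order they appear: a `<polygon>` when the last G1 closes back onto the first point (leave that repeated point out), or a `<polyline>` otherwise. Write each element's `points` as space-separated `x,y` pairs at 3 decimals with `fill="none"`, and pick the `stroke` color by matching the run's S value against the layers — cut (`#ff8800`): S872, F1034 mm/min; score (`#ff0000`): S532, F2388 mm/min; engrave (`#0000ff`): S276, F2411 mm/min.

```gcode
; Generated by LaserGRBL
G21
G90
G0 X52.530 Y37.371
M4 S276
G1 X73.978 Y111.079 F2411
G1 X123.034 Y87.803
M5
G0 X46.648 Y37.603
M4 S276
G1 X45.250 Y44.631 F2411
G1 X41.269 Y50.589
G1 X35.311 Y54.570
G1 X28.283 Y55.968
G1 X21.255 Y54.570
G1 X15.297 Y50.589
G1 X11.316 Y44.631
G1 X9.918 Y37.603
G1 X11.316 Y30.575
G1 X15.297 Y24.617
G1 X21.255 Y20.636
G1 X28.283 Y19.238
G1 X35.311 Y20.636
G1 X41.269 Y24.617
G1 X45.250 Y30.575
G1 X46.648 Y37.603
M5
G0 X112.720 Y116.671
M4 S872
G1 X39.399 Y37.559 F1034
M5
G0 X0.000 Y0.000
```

y_svg = 142.385 − y_m.

[1] S276→`#0000ff` (engrave); open run; points: 52.530,105.014 73.978,31.306 123.034,54.582

[2] S276→`#0000ff` (engrave); closed run; points: 46.648,104.782 45.250,97.754 41.269,91.796 35.311,87.815 28.283,86.417 21.255,87.815 15.297,91.796 11.316,97.754 9.918,104.782 11.316,111.810 15.297,117.768 21.255,121.749 28.283,123.147 35.311,121.749 41.269,117.768 45.250,111.810

[3] S872→`#ff8800` (cut); open run; points: 112.720,25.714 39.399,104.826

<svg xmlns="http://www.w3.org/2000/svg" width="192.548mm" height="142.385mm" viewBox="0 0 192.548 142.385">
  <polyline points="52.530,105.014 73.978,31.306 123.034,54.582" fill="none" stroke="#0000ff"/>
  <polygon points="46.648,104.782 45.250,97.754 41.269,91.796 35.311,87.815 28.283,86.417 21.255,87.815 15.297,91.796 11.316,97.754 9.918,104.782 11.316,111.810 15.297,117.768 21.255,121.749 28.283,123.147 35.311,121.749 41.269,117.768 45.250,111.810" fill="none" stroke="#0000ff"/>
  <polyline points="112.720,25.714 39.399,104.826" fill="none" stroke="#ff8800"/>
</svg>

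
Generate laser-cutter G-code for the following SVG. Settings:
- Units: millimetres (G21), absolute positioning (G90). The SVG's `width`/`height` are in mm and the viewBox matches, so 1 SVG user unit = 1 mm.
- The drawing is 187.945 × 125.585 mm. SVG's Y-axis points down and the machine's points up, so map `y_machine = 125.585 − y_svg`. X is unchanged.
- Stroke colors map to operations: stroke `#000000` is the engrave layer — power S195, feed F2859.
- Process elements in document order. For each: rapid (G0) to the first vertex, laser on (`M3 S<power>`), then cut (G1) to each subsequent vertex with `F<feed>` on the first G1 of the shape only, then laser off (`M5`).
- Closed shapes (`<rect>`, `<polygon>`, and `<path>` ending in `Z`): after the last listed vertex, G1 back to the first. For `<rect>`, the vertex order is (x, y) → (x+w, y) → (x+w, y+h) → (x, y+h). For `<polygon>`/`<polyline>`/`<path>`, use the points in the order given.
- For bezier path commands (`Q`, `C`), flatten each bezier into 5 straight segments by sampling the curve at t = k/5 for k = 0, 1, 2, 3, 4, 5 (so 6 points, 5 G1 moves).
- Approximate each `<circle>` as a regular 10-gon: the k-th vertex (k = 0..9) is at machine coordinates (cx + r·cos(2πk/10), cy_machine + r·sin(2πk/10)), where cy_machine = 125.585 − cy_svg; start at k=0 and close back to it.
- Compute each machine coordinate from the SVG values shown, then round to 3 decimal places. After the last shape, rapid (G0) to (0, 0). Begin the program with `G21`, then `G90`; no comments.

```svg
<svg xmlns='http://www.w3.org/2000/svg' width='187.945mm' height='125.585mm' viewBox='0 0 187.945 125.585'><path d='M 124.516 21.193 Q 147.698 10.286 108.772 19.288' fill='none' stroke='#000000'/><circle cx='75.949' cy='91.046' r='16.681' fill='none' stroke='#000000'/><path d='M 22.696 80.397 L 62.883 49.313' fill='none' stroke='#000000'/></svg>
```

viewBox `0 0 187.945 125.585` with mm width/height → 1 unit = 1 mm. Flip: y_m = 125.585 − y_svg.

**Shape 1** — `<path>` quadratic bezier, stroke `#000000` → engrave (S195, F2859). Control points (SVG): P0=(124.516,21.193), P1=(147.698,10.286), P2=(108.772,19.288); sampled at t=k/5. Machine vertices: (124.516,104.392) → (131.304,107.958) → (133.124,109.932) → (129.976,110.313) → (121.858,109.101) → (108.772,106.297). Open path.

**Shape 2** — `<circle>` circle, stroke `#000000` → engrave (S195, F2859). Machine vertices: (92.630,34.539) → (89.444,44.344) → (81.104,50.404) → (70.794,50.404) → (62.454,44.344) → (59.268,34.539) → (62.454,24.734) → (70.794,18.674) → (81.104,18.674) → (89.444,24.734) → (92.630,34.539). Closed: final G1 returns to the first vertex.

**Shape 3** — `<path>` line segment, stroke `#000000` → engrave (S195, F2859). Machine vertices: (22.696,45.188) → (62.883,76.272). Open path.

G21
G90
G0 X124.516 Y104.392
M3 S195
G1 X131.304 Y107.958 F2859
G1 X133.124 Y109.932
G1 X129.976 Y110.313
G1 X121.858 Y109.101
G1 X108.772 Y106.297
M5
G0 X92.630 Y34.539
M3 S195
G1 X89.444 Y44.344 F2859
G1 X81.104 Y50.404
G1 X70.794 Y50.404
G1 X62.454 Y44.344
G1 X59.268 Y34.539
G1 X62.454 Y24.734
G1 X70.794 Y18.674
G1 X81.104 Y18.674
G1 X89.444 Y24.734
G1 X92.630 Y34.539
M5
G0 X22.696 Y45.188
M3 S195
G1 X62.883 Y76.272 F2859
M5
G0 X0.000 Y0.000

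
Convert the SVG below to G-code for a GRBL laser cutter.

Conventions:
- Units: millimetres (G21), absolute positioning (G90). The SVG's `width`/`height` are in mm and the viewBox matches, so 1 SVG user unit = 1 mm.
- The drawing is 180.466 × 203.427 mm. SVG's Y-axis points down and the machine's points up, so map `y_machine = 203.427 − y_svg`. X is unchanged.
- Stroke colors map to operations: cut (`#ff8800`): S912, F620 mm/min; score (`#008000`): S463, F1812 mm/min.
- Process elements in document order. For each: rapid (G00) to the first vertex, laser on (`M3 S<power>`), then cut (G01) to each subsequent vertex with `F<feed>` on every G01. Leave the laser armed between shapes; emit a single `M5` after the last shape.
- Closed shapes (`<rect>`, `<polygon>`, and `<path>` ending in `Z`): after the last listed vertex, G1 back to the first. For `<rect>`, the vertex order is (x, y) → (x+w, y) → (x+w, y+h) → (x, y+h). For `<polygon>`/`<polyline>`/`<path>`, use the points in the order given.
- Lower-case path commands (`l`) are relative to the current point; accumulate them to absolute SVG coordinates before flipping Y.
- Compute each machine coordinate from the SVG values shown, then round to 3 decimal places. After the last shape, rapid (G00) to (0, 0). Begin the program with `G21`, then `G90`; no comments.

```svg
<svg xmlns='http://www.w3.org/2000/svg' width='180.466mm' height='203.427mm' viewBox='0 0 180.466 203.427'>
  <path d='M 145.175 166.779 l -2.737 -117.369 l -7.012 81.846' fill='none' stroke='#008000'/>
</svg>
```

G21
G90
G00 X145.175 Y36.648
M3 S463
G01 X142.438 Y154.017 F1812
G01 X135.426 Y72.171 F1812
M5
G00 X0.000 Y0.000

1 u = 1 mm; y_m = 203.427 − y.

[1] `<path>` open polyline, #008000→score S463 F1812: (145.175,36.648) → (142.438,154.017) → (135.426,72.171)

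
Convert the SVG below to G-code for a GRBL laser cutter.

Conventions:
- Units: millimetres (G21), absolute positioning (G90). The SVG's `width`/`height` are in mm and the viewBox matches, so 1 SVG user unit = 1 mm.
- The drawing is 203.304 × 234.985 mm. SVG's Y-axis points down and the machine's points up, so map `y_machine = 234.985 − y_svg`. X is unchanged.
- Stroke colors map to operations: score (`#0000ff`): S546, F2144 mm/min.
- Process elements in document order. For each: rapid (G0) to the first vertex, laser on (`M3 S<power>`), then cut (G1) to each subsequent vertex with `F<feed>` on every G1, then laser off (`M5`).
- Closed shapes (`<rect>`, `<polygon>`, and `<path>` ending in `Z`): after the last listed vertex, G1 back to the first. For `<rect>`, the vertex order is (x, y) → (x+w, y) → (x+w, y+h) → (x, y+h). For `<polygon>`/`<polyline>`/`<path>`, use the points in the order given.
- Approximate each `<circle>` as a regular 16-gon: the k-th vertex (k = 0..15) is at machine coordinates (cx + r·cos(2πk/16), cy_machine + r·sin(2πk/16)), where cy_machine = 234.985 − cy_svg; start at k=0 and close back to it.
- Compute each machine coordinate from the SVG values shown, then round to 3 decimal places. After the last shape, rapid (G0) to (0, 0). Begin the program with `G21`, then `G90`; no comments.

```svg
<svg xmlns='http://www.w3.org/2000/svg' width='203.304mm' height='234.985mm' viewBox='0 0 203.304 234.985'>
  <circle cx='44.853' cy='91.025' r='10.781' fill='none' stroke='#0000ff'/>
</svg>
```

G21
G90
G0 X55.634 Y143.960
M3 S546
G1 X54.813 Y148.086 F2144
G1 X52.476 Y151.583 F2144
G1 X48.979 Y153.920 F2144
G1 X44.853 Y154.741 F2144
G1 X40.727 Y153.920 F2144
G1 X37.230 Y151.583 F2144
G1 X34.893 Y148.086 F2144
G1 X34.072 Y143.960 F2144
G1 X34.893 Y139.834 F2144
G1 X37.230 Y136.337 F2144
G1 X40.727 Y134.000 F2144
G1 X44.853 Y133.179 F2144
G1 X48.979 Y134.000 F2144
G1 X52.476 Y136.337 F2144
G1 X54.813 Y139.834 F2144
G1 X55.634 Y143.960 F2144
M5
G0 X0.000 Y0.000

viewBox `0 0 203.304 234.985` with mm width/height → 1 unit = 1 mm. Flip: y_m = 234.985 − y_svg.

**Shape 1** — `<circle>` circle, stroke `#0000ff` → score (S546, F2144). Machine vertices: (55.634,143.960) → (54.813,148.086) → (52.476,151.583) → (48.979,153.920) → (44.853,154.741) → (40.727,153.920) → (37.230,151.583) → (34.893,148.086) → (34.072,143.960) → (34.893,139.834) → (37.230,136.337) → (40.727,134.000) → (44.853,133.179) → (48.979,134.000) → (52.476,136.337) → (54.813,139.834) → (55.634,143.960). Closed: final G1 returns to the first vertex.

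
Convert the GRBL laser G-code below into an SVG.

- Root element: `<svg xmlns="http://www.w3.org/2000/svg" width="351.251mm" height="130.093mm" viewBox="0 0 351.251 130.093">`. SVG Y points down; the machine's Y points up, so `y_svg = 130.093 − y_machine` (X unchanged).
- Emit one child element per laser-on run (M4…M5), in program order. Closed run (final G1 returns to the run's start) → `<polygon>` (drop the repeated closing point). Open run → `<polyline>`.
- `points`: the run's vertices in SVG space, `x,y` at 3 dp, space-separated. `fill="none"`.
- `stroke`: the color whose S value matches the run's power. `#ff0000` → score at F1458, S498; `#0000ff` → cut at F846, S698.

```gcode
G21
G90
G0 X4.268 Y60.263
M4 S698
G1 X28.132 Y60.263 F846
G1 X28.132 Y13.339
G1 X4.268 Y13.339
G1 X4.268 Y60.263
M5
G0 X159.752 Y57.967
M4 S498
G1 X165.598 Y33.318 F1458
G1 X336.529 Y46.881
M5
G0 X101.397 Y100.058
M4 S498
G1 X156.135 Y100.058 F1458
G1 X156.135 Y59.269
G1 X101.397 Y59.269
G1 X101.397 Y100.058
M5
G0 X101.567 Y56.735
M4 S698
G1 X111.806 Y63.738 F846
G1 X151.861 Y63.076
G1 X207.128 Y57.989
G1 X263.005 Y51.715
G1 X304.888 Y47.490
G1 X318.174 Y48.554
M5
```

<svg xmlns="http://www.w3.org/2000/svg" width="351.251mm" height="130.093mm" viewBox="0 0 351.251 130.093">
  <polygon points="4.268,69.830 28.132,69.830 28.132,116.754 4.268,116.754" fill="none" stroke="#0000ff"/>
  <polyline points="159.752,72.126 165.598,96.775 336.529,83.212" fill="none" stroke="#ff0000"/>
  <polygon points="101.397,30.035 156.135,30.035 156.135,70.824 101.397,70.824" fill="none" stroke="#ff0000"/>
  <polyline points="101.567,73.358 111.806,66.355 151.861,67.017 207.128,72.104 263.005,78.378 304.888,82.603 318.174,81.539" fill="none" stroke="#0000ff"/>
</svg>

Each laser-on run becomes one SVG element. Flip Y back into SVG space with y_svg = 130.093 − y_machine.

Run 1: the run's S698 means `#0000ff` (cut). The run returns to its start, so emit a `<polygon>` with points (Y-flipped): 4.268,69.830 28.132,69.830 28.132,116.754 4.268,116.754.

Run 2: power S498 maps to stroke `#ff0000` (score). The run is open, so emit a `<polyline>` with points (Y-flipped): 159.752,72.126 165.598,96.775 336.529,83.212.

Run 3: power S498 maps to stroke `#ff0000` (score). The run returns to its start, so emit a `<polygon>` with points (Y-flipped): 101.397,30.035 156.135,30.035 156.135,70.824 101.397,70.824.

Run 4: power S698 maps to stroke `#0000ff` (cut). The run is open, so emit a `<polyline>` with points (Y-flipped): 101.567,73.358 111.806,66.355 151.861,67.017 207.128,72.104 263.005,78.378 304.888,82.603 318.174,81.539.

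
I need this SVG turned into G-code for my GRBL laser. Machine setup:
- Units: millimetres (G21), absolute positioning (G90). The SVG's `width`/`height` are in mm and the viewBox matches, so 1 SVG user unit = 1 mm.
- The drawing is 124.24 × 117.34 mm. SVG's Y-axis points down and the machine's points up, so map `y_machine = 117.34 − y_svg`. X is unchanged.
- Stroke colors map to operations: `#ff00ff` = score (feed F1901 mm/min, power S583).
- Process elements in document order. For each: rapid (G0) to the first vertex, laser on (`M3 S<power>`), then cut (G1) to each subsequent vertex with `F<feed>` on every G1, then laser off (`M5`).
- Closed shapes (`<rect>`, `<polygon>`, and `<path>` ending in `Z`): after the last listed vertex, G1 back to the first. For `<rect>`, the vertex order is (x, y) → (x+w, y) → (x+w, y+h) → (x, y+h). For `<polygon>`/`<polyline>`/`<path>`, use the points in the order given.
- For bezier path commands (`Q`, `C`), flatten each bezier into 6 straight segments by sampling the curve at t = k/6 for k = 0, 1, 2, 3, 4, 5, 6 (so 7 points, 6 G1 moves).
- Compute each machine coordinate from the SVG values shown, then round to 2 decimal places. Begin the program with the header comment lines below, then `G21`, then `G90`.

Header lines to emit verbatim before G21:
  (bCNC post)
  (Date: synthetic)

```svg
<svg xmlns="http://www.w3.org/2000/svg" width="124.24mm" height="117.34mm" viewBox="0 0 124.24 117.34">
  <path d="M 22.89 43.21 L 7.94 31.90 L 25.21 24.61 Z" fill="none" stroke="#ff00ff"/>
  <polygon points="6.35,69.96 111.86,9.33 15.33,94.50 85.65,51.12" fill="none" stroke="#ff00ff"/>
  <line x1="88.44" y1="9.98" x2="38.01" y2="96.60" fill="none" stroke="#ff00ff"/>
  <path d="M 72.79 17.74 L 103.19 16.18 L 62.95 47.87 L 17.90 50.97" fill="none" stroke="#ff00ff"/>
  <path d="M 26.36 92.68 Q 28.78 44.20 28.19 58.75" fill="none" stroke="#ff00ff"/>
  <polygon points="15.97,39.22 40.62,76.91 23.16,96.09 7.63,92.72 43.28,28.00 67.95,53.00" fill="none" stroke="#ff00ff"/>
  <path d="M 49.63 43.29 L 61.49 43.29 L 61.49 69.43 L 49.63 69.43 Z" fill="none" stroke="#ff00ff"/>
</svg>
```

(bCNC post)
(Date: synthetic)
G21
G90
G0 X22.89 Y74.13
M3 S583
G1 X7.94 Y85.44 F1901
G1 X25.21 Y92.73 F1901
G1 X22.89 Y74.13 F1901
M5
G0 X6.35 Y47.38
M3 S583
G1 X111.86 Y108.01 F1901
G1 X15.33 Y22.84 F1901
G1 X85.65 Y66.22 F1901
G1 X6.35 Y47.38 F1901
M5
G0 X88.44 Y107.36
M3 S583
G1 X38.01 Y20.74 F1901
M5
G0 X72.79 Y99.60
M3 S583
G1 X103.19 Y101.16 F1901
G1 X62.95 Y69.47 F1901
G1 X17.90 Y66.37 F1901
M5
G0 X26.36 Y24.66
M3 S583
G1 X27.08 Y39.07 F1901
G1 X27.64 Y49.98 F1901
G1 X28.03 Y57.38 F1901
G1 X28.25 Y61.29 F1901
G1 X28.30 Y61.69 F1901
G1 X28.19 Y58.59 F1901
M5
G0 X15.97 Y78.12
M3 S583
G1 X40.62 Y40.43 F1901
G1 X23.16 Y21.25 F1901
G1 X7.63 Y24.62 F1901
G1 X43.28 Y89.34 F1901
G1 X67.95 Y64.34 F1901
G1 X15.97 Y78.12 F1901
M5
G0 X49.63 Y74.05
M3 S583
G1 X61.49 Y74.05 F1901
G1 X61.49 Y47.91 F1901
G1 X49.63 Y47.91 F1901
G1 X49.63 Y74.05 F1901
M5

Since the viewBox matches the mm dimensions, user units are millimetres directly. The only transform is the Y-flip y_m = 117.34 − y_svg.

Shape 1 is a regular polygon drawn with `<path>`. Its stroke #ff00ff means score at S583, F1901. After flipping Y the toolpath is (22.89,74.13) → (7.94,85.44) → (25.21,92.73) → (22.89,74.13), returning to the start.

Shape 2 is a closed polygon drawn with `<polygon>`. Its stroke #ff00ff means score at S583, F1901. After flipping Y the toolpath is (6.35,47.38) → (111.86,108.01) → (15.33,22.84) → (85.65,66.22) → (6.35,47.38), returning to the start.

Shape 3 is a line segment drawn with `<line>`. Its stroke #ff00ff means score at S583, F1901. After flipping Y the toolpath is (88.44,107.36) → (38.01,20.74).

Shape 4 is a open polyline drawn with `<path>`. Its stroke #ff00ff means score at S583, F1901. After flipping Y the toolpath is (72.79,99.60) → (103.19,101.16) → (62.95,69.47) → (17.90,66.37).

Shape 5 is a quadratic bezier drawn with `<path>`. Its stroke #ff00ff means score at S583, F1901. After flipping Y the toolpath is (26.36,24.66) → (27.08,39.07) → (27.64,49.98) → (28.03,57.38) → (28.25,61.29) → (28.30,61.69) → (28.19,58.59).

Shape 6 is a closed polygon drawn with `<polygon>`. Its stroke #ff00ff means score at S583, F1901. After flipping Y the toolpath is (15.97,78.12) → (40.62,40.43) → (23.16,21.25) → (7.63,24.62) → (43.28,89.34) → (67.95,64.34) → (15.97,78.12), returning to the start.

Shape 7 is a rectangle drawn with `<path>`. Its stroke #ff00ff means score at S583, F1901. After flipping Y the toolpath is (49.63,74.05) → (61.49,74.05) → (61.49,47.91) → (49.63,47.91) → (49.63,74.05), returning to the start.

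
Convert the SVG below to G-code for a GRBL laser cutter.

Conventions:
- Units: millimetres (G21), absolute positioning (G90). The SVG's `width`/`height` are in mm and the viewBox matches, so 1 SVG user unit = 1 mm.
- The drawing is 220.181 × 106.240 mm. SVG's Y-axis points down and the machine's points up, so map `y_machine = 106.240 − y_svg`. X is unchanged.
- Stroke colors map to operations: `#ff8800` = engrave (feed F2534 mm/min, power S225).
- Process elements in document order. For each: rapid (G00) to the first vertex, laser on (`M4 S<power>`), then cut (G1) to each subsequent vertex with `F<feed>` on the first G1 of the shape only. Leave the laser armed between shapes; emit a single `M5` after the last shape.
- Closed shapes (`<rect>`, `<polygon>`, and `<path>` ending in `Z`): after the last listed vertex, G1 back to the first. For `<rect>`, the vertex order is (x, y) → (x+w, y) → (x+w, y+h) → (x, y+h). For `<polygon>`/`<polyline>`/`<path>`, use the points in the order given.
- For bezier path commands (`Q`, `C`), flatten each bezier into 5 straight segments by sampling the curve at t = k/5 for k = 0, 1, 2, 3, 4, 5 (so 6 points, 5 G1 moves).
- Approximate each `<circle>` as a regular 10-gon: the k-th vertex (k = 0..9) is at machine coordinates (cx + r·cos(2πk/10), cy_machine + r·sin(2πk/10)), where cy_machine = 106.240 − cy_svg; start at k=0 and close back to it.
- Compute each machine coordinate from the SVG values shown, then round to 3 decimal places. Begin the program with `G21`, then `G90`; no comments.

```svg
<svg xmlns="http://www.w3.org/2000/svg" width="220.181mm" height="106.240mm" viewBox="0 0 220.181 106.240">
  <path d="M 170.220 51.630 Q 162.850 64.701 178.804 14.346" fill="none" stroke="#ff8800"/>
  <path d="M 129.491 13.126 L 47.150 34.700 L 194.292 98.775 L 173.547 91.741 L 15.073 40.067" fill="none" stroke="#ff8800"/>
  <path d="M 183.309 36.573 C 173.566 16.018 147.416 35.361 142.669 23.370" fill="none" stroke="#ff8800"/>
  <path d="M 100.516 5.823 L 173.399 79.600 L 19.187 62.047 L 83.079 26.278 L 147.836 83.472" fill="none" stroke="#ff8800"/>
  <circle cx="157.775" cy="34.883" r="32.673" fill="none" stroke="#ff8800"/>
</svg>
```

G21
G90
G00 X170.220 Y54.610
M4 S225
G1 X168.205 Y51.919 F2534
G1 X168.056 Y54.301
G1 X169.773 Y61.758
G1 X173.355 Y74.289
G1 X178.804 Y91.894
G00 X129.491 Y93.114
M4 S225
G1 X47.150 Y71.540 F2534
G1 X194.292 Y7.465
G1 X173.547 Y14.499
G1 X15.073 Y66.173
G00 X183.309 Y69.667
M4 S225
G1 X175.797 Y77.782 F2534
G1 X166.162 Y79.741
G1 X156.219 Y78.962
G1 X147.783 Y78.866
G1 X142.669 Y82.870
G00 X100.516 Y100.417
M4 S225
G1 X173.399 Y26.640 F2534
G1 X19.187 Y44.193
G1 X83.079 Y79.962
G1 X147.836 Y22.768
G00 X190.448 Y71.357
M4 S225
G1 X184.208 Y90.562 F2534
G1 X167.872 Y102.431
G1 X147.678 Y102.431
G1 X131.342 Y90.562
G1 X125.102 Y71.357
G1 X131.342 Y52.152
G1 X147.678 Y40.283
G1 X167.872 Y40.283
G1 X184.208 Y52.152
G1 X190.448 Y71.357
M5

viewBox `0 0 220.181 106.240` with mm width/height → 1 unit = 1 mm. Flip: y_m = 106.240 − y_svg.

**Shape 1** — `<path>` quadratic bezier, stroke `#ff8800` → engrave (S225, F2534). Control points (SVG): P0=(170.220,51.630), P1=(162.850,64.701), P2=(178.804,14.346); sampled at t=k/5. Machine vertices: (170.220,54.610) → (168.205,51.919) → (168.056,54.301) → (169.773,61.758) → (173.355,74.289) → (178.804,91.894). Open path.

**Shape 2** — `<path>` open polyline, stroke `#ff8800` → engrave (S225, F2534). Machine vertices: (129.491,93.114) → (47.150,71.540) → (194.292,7.465) → (173.547,14.499) → (15.073,66.173). Open path.

**Shape 3** — `<path>` cubic bezier, stroke `#ff8800` → engrave (S225, F2534). Control points (SVG): P0=(183.309,36.573), P1=(173.566,16.018), P2=(147.416,35.361), P3=(142.669,23.370); sampled at t=k/5. Machine vertices: (183.309,69.667) → (175.797,77.782) → (166.162,79.741) → (156.219,78.962) → (147.783,78.866) → (142.669,82.870). Open path.

**Shape 4** — `<path>` open polyline, stroke `#ff8800` → engrave (S225, F2534). Machine vertices: (100.516,100.417) → (173.399,26.640) → (19.187,44.193) → (83.079,79.962) → (147.836,22.768). Open path.

**Shape 5** — `<circle>` circle, stroke `#ff8800` → engrave (S225, F2534). Machine vertices: (190.448,71.357) → (184.208,90.562) → (167.872,102.431) → (147.678,102.431) → (131.342,90.562) → (125.102,71.357) → (131.342,52.152) → (147.678,40.283) → (167.872,40.283) → (184.208,52.152) → (190.448,71.357). Closed: final G1 returns to the first vertex.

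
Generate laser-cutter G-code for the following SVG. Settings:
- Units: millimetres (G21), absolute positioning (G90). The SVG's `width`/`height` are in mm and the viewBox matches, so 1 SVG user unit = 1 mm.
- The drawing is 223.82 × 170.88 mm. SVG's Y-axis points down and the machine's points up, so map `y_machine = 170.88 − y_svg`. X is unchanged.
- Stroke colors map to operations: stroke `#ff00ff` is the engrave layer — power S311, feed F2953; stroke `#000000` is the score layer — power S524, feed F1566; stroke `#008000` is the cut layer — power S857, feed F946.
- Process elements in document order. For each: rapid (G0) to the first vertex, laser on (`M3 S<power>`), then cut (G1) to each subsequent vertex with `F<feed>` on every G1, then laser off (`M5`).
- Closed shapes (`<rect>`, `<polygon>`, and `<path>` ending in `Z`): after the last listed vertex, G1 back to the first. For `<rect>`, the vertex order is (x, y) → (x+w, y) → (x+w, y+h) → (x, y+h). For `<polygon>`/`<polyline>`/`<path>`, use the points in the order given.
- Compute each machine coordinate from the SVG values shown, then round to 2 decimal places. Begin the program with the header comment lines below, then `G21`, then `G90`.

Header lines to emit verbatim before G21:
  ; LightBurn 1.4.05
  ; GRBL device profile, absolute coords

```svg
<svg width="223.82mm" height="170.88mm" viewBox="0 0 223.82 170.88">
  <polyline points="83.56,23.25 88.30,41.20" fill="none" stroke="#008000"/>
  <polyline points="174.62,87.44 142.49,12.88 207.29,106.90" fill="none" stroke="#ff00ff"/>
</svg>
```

viewBox `0 0 223.82 170.88` with mm width/height → 1 unit = 1 mm. Flip: y_m = 170.88 − y_svg.

**Shape 1** — `<polyline>` line segment, stroke `#008000` → cut (S857, F946). Machine vertices: (83.56,147.63) → (88.30,129.68). Open path.

**Shape 2** — `<polyline>` open polyline, stroke `#ff00ff` → engrave (S311, F2953). Machine vertices: (174.62,83.44) → (142.49,158.00) → (207.29,63.98). Open path.

; LightBurn 1.4.05
; GRBL device profile, absolute coords
G21
G90
G0 X83.56 Y147.63
M3 S857
G1 X88.30 Y129.68 F946
M5
G0 X174.62 Y83.44
M3 S311
G1 X142.49 Y158.00 F2953
G1 X207.29 Y63.98 F2953
M5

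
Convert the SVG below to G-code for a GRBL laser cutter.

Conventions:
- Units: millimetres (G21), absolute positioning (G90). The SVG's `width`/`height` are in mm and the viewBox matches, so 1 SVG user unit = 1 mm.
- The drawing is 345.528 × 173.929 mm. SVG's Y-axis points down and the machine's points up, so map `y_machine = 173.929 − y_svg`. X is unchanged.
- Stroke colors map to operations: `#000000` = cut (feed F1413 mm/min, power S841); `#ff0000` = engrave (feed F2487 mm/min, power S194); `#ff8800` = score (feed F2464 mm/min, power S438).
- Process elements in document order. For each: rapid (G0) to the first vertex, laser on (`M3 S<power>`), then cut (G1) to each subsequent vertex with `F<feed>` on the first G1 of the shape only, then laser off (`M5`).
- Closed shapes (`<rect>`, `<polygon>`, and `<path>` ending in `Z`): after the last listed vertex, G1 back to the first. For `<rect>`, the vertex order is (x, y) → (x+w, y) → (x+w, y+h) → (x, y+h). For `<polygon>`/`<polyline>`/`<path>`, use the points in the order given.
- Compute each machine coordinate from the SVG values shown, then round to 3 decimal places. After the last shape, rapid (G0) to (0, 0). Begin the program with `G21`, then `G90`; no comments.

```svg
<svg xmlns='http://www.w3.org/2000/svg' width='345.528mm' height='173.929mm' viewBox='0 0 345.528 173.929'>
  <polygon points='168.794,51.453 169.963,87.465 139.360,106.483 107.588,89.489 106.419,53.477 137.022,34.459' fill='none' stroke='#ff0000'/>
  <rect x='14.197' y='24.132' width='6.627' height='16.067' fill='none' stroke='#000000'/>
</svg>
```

G21
G90
G0 X168.794 Y122.476
M3 S194
G1 X169.963 Y86.464 F2487
G1 X139.360 Y67.446
G1 X107.588 Y84.440
G1 X106.419 Y120.452
G1 X137.022 Y139.470
G1 X168.794 Y122.476
M5
G0 X14.197 Y149.797
M3 S841
G1 X20.824 Y149.797 F1413
G1 X20.824 Y133.730
G1 X14.197 Y133.730
G1 X14.197 Y149.797
M5
G0 X0.000 Y0.000

1 u = 1 mm; y_m = 173.929 − y.

[1] `<polygon>` regular polygon, #ff0000→engrave S194 F2487: (168.794,122.476) → (169.963,86.464) → (139.360,67.446) → (107.588,84.440) → (106.419,120.452) → (137.022,139.470) → (168.794,122.476) (closed)

[2] `<rect>` rectangle, #000000→cut S841 F1413: (14.197,149.797) → (20.824,149.797) → (20.824,133.730) → (14.197,133.730) → (14.197,149.797) (closed)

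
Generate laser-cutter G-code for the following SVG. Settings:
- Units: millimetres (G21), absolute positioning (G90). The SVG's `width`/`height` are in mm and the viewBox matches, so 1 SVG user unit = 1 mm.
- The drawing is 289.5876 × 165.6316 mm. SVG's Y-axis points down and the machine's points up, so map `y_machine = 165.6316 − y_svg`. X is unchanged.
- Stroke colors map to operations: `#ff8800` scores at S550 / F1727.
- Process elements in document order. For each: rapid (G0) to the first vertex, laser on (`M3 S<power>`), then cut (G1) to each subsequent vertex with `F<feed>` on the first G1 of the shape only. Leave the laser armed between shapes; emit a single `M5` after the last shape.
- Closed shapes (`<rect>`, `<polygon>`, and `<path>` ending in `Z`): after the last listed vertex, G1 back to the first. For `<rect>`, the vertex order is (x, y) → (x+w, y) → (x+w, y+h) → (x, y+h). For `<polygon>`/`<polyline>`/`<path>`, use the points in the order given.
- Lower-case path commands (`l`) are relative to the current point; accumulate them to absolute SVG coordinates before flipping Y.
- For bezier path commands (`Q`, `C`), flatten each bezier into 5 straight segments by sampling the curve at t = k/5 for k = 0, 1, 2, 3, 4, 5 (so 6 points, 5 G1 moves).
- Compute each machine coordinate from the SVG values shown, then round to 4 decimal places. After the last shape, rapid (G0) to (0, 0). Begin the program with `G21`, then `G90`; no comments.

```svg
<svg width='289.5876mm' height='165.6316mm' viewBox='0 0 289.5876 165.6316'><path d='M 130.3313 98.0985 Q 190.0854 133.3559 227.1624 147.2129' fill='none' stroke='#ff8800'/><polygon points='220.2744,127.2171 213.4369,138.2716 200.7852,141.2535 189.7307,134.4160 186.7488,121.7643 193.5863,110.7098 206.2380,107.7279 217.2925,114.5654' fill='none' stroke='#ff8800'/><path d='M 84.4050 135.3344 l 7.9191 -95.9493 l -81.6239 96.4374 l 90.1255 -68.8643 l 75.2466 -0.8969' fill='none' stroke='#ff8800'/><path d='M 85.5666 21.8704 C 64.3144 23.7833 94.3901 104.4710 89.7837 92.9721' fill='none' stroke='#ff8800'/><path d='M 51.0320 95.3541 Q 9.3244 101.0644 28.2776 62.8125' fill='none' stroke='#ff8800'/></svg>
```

Since the viewBox matches the mm dimensions, user units are millimetres directly. The only transform is the Y-flip y_m = 165.6316 − y_svg.

Shape 1 is a quadratic bezier drawn with `<path>`. Its stroke #ff8800 means score at S550, F1727. After flipping Y the toolpath is (130.3313,67.5331) → (153.3259,54.2862) → (174.5062,42.7512) → (193.8725,32.9284) → (211.4245,24.8175) → (227.1624,18.4187).

Shape 2 is a regular polygon drawn with `<polygon>`. Its stroke #ff8800 means score at S550, F1727. After flipping Y the toolpath is (220.2744,38.4145) → (213.4369,27.3600) → (200.7852,24.3781) → (189.7307,31.2156) → (186.7488,43.8673) → (193.5863,54.9218) → (206.2380,57.9037) → (217.2925,51.0662) → (220.2744,38.4145), returning to the start.

Shape 3 is a open polyline drawn with `<path>`. Its stroke #ff8800 means score at S550, F1727. After flipping Y the toolpath is (84.4050,30.2972) → (92.3241,126.2465) → (10.7002,29.8091) → (100.8257,98.6734) → (176.0723,99.5703).

Shape 4 is a cubic bezier drawn with `<path>`. Its stroke #ff8800 means score at S550, F1727. After flipping Y the toolpath is (85.5666,143.7612) → (78.2865,134.5282) → (79.1967,114.5953) → (84.1686,92.1689) → (89.0738,75.4549) → (89.7837,72.6595).

Shape 5 is a quadratic bezier drawn with `<path>`. Its stroke #ff8800 means score at S550, F1727. After flipping Y the toolpath is (51.0320,70.2775) → (36.7754,69.7519) → (27.3716,72.7432) → (22.8208,79.2515) → (23.1228,89.2768) → (28.2776,102.8191).

G21
G90
G0 X130.3313 Y67.5331
M3 S550
G1 X153.3259 Y54.2862 F1727
G1 X174.5062 Y42.7512
G1 X193.8725 Y32.9284
G1 X211.4245 Y24.8175
G1 X227.1624 Y18.4187
G0 X220.2744 Y38.4145
M3 S550
G1 X213.4369 Y27.3600 F1727
G1 X200.7852 Y24.3781
G1 X189.7307 Y31.2156
G1 X186.7488 Y43.8673
G1 X193.5863 Y54.9218
G1 X206.2380 Y57.9037
G1 X217.2925 Y51.0662
G1 X220.2744 Y38.4145
G0 X84.4050 Y30.2972
M3 S550
G1 X92.3241 Y126.2465 F1727
G1 X10.7002 Y29.8091
G1 X100.8257 Y98.6734
G1 X176.0723 Y99.5703
G0 X85.5666 Y143.7612
M3 S550
G1 X78.2865 Y134.5282 F1727
G1 X79.1967 Y114.5953
G1 X84.1686 Y92.1689
G1 X89.0738 Y75.4549
G1 X89.7837 Y72.6595
G0 X51.0320 Y70.2775
M3 S550
G1 X36.7754 Y69.7519 F1727
G1 X27.3716 Y72.7432
G1 X22.8208 Y79.2515
G1 X23.1228 Y89.2768
G1 X28.2776 Y102.8191
M5
G0 X0.0000 Y0.0000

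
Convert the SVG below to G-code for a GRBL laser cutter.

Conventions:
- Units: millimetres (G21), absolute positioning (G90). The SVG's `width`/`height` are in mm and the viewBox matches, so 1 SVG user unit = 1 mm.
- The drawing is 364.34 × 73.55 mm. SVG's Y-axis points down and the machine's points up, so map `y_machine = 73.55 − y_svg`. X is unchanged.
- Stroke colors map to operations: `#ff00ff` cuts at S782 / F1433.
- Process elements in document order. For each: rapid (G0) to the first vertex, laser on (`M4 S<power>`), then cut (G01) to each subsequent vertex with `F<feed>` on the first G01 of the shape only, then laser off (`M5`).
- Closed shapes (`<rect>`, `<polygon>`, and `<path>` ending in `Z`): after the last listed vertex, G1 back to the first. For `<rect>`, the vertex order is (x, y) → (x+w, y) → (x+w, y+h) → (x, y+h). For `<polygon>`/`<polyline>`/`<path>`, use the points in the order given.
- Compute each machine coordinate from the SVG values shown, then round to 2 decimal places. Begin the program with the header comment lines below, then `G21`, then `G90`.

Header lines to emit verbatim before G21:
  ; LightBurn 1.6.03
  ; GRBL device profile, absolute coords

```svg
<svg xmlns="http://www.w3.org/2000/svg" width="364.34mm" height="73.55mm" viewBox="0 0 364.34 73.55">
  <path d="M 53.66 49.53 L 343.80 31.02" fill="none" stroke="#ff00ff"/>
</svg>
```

1 u = 1 mm; y_m = 73.55 − y.

[1] `<path>` line segment, #ff00ff→cut S782 F1433: (53.66,24.02) → (343.80,42.53)

; LightBurn 1.6.03
; GRBL device profile, absolute coords
G21
G90
G0 X53.66 Y24.02
M4 S782
G01 X343.80 Y42.53 F1433
M5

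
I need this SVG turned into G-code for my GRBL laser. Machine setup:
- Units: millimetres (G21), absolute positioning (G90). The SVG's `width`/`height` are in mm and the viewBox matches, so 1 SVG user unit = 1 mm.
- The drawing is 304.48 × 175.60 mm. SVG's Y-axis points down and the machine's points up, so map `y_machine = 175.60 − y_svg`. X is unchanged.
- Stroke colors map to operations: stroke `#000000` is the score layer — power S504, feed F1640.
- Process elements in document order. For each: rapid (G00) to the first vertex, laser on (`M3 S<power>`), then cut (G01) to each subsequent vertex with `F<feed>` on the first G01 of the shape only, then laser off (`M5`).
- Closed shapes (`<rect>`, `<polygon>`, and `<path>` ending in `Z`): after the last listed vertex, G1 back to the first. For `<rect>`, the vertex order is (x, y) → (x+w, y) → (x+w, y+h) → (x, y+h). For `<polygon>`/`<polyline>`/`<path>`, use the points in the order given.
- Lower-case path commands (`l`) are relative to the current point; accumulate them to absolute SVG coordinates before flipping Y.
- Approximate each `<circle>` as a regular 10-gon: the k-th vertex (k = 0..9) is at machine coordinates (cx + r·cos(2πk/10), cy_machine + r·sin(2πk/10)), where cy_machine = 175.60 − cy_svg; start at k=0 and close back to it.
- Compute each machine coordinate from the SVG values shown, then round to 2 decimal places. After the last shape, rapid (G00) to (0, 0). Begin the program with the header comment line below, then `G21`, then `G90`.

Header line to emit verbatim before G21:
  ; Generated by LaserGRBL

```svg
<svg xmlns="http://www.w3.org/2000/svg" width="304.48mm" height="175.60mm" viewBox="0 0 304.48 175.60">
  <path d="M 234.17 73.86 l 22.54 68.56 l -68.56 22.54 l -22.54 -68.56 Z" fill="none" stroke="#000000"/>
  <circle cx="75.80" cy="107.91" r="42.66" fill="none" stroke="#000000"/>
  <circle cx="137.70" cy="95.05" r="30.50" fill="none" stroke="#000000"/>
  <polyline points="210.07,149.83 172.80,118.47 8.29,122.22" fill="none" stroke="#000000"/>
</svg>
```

; Generated by LaserGRBL
G21
G90
G00 X234.17 Y101.74
M3 S504
G01 X256.71 Y33.18 F1640
G01 X188.15 Y10.64
G01 X165.61 Y79.20
G01 X234.17 Y101.74
M5
G00 X118.46 Y67.69
M3 S504
G01 X110.31 Y92.76 F1640
G01 X88.98 Y108.26
G01 X62.62 Y108.26
G01 X41.29 Y92.76
G01 X33.14 Y67.69
G01 X41.29 Y42.62
G01 X62.62 Y27.12
G01 X88.98 Y27.12
G01 X110.31 Y42.62
G01 X118.46 Y67.69
M5
G00 X168.20 Y80.55
M3 S504
G01 X162.38 Y98.48 F1640
G01 X147.13 Y109.56
G01 X128.27 Y109.56
G01 X113.02 Y98.48
G01 X107.20 Y80.55
G01 X113.02 Y62.62
G01 X128.27 Y51.54
G01 X147.13 Y51.54
G01 X162.38 Y62.62
G01 X168.20 Y80.55
M5
G00 X210.07 Y25.77
M3 S504
G01 X172.80 Y57.13 F1640
G01 X8.29 Y53.38
M5
G00 X0.00 Y0.00

1 u = 1 mm; y_m = 175.60 − y.

[1] `<path>` regular polygon, #000000→score S504 F1640: (234.17,101.74) → (256.71,33.18) → (188.15,10.64) → (165.61,79.20) → (234.17,101.74) (closed)

[2] `<circle>` circle, #000000→score S504 F1640: (118.46,67.69) → (110.31,92.76) → (88.98,108.26) → (62.62,108.26) → (41.29,92.76) → (33.14,67.69) → (41.29,42.62) → (62.62,27.12) → (88.98,27.12) → (110.31,42.62) → (118.46,67.69) (closed)

[3] `<circle>` circle, #000000→score S504 F1640: (168.20,80.55) → (162.38,98.48) → (147.13,109.56) → (128.27,109.56) → (113.02,98.48) → (107.20,80.55) → (113.02,62.62) → (128.27,51.54) → (147.13,51.54) → (162.38,62.62) → (168.20,80.55) (closed)

[4] `<polyline>` open polyline, #000000→score S504 F1640: (210.07,25.77) → (172.80,57.13) → (8.29,53.38)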